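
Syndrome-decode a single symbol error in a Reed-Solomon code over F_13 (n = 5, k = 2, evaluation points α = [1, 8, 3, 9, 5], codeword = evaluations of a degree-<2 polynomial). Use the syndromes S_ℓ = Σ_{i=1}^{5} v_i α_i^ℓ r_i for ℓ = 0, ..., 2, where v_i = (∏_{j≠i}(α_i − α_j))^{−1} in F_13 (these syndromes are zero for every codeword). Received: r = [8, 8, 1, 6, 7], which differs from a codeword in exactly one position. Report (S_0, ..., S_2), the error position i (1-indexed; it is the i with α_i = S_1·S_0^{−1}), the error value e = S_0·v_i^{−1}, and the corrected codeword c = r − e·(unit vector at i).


S = (8, 12, 5), error at position 2, error magnitude e = 5, c = [8, 3, 1, 6, 7].

Step 1: column multipliers v_i = (∏_{j≠i}(α_i − α_j))^{−1} mod 13.
  i = 1 (α = 1): (1−8)(1−3)(1−9)(1−5) = (−7)·(−2)·(−8)·(−4) = 448 ≡ 6, so v_1 = 6^{−1} = 11 (mod 13).
  i = 2 (α = 8): (8−1)(8−3)(8−9)(8−5) = 7·5·(−1)·3 = −105 ≡ 12, so v_2 = 12^{−1} = 12 (mod 13).
  i = 3 (α = 3): (3−1)(3−8)(3−9)(3−5) = 2·(−5)·(−6)·(−2) = −120 ≡ 10, so v_3 = 10^{−1} = 4 (mod 13).
  i = 4 (α = 9): (9−1)(9−8)(9−3)(9−5) = 8·1·6·4 = 192 ≡ 10, so v_4 = 10^{−1} = 4 (mod 13).
  i = 5 (α = 5): (5−1)(5−8)(5−3)(5−9) = 4·(−3)·2·(−4) = 96 ≡ 5, so v_5 = 5^{−1} = 8 (mod 13).
  v = [11, 12, 4, 4, 8].
Step 2: syndromes of r = [8, 8, 1, 6, 7] (all sums mod 13).
  S_0 = Σ v_i r_i = 11·8 + 12·8 + 4·1 + 4·6 + 8·7 = 268 ≡ 8.
  S_1 = Σ v_i α_i r_i = 11·1·8 + 12·8·8 + 4·3·1 + 4·9·6 + 8·5·7 = 1364 ≡ 12.
  α_i^2 mod 13 = [1, 12, 9, 3, 12].
  S_2 = Σ v_i α_i^2 r_i = 11·1·8 + 12·12·8 + 4·9·1 + 4·3·6 + 8·12·7 = 2020 ≡ 5.
  S = (8, 12, 5) ≠ 0, so r is not a codeword (an error is present).
Step 3: locate the error. For a single error e at position i, S_ℓ = v_i·e·α_i^ℓ, so α_err = S_1/S_0.
  S_0^{−1} = 8^{−1} = 5 (mod 13), so α_err = 12·5 = 60 ≡ 8 = α_2. Error position i = 2.
  Consistency check: S_2/S_1 = 5·12 = 60 ≡ 8 = α_err ✓ (single-error assumption holds).
Step 4: error magnitude e = S_0/v_2 = S_0·∏_{j≠2}(α_2 − α_j) = 8·12 = 96 ≡ 5 (mod 13).
Step 5: correct position 2: c_2 = r_2 − e = 8 − 5 ≡ 3 (mod 13). Hence c = [8, 3, 1, 6, 7].
  Check: interpolating c through the α_i gives m(x) = 5 + 3·x (degree < 2) with m(α_i) = c_i for every i, so c is indeed a codeword.


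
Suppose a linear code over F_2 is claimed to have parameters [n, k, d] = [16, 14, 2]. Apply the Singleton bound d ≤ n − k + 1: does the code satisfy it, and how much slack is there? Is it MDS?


Singleton RHS = n − k + 1 = 3, slack = 1, bound satisfied, not MDS.

Singleton bound: d ≤ n − k + 1.
Here n = 16, k = 14, so n − k + 1 = 3.
Given d = 2, check d ≤ 3: YES.
Slack = (n − k + 1) − d = 1.
The code is NOT MDS (slack = 1 > 0).
Description: the claimed parameters are [16, 14, 2]_2; such a code would be non-MDS.


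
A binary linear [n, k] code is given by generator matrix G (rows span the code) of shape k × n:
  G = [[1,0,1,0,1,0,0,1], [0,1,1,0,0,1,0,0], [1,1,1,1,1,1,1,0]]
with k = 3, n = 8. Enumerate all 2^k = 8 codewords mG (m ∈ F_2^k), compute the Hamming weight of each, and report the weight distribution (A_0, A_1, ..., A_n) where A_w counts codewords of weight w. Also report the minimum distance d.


Weight distribution: A_0 = 1, A_3 = 1, A_4 = 3, A_5 = 2, A_7 = 1. Minimum distance d = 3.

Enumerate all 2^3 = 8 messages m ∈ F_2^3.
For each, compute codeword c = mG in F_2^8, then tally its weight.
  m = 000 → c = 00000000, weight = 0.
  m = 100 → c = 10101001, weight = 4.
  m = 010 → c = 01100100, weight = 3.
  m = 110 → c = 11001101, weight = 5.
  m = 001 → c = 11111110, weight = 7.
  m = 101 → c = 01010111, weight = 5.
  m = 011 → c = 10011010, weight = 4.
  m = 111 → c = 00110011, weight = 4.
Tally weights:
  weight 0: 1 codewords.
  weight 3: 1 codewords.
  weight 4: 3 codewords.
  weight 5: 2 codewords.
  weight 7: 1 codewords.
Minimum distance d = smallest w > 0 with A_w > 0 = 3.
Sanity: Σ A_w = 8 = 2^3 = 8 ✓.


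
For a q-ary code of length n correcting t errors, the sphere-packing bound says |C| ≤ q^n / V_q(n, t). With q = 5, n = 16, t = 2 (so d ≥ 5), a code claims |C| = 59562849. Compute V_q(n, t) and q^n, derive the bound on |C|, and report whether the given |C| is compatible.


V_q(n, t) = 1985, q^n = 152587890625, Hamming bound = 76870473, |C| = 59562849 ≤ bound (satisfied).

Step 1: Compute V_q(n, t) = Σ_{j=0}^2 C(n, j) (q−1)^j.
  j = 0: C(16,0)·(4)^0 = 1·1 = 1.
  j = 1: C(16,1)·(4)^1 = 16·4 = 64.
  j = 2: C(16,2)·(4)^2 = 120·16 = 1920.
  V_q(n, t) = 1 + 64 + 1920 = 1985.
Step 2: q^n = 5^16 = 152587890625.
Step 3: Hamming bound ⌊q^n / V_q(n,t)⌋ = ⌊152587890625/1985⌋ = 76870473.
Step 4: Compare |C| = 59562849 to 76870473: satisfied.
The claimed |C| lies below the Hamming bound.


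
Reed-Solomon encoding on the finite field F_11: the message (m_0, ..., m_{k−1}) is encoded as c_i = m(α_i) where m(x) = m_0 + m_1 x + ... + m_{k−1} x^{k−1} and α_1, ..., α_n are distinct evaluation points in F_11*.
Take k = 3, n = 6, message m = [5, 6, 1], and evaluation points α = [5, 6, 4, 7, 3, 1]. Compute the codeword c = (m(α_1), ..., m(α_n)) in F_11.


c = [5, 0, 1, 8, 10, 1]

Message polynomial: m(x) = 5 + 6·x + 1·x^2 (mod 11).
For each evaluation point α_i, compute m(α_i) mod 11:
  α_1 = 5: Horner steps 1 → 0 → 5, so m(5) = 5.
  α_2 = 6: Horner steps 1 → 1 → 0, so m(6) = 0.
  α_3 = 4: Horner steps 1 → 10 → 1, so m(4) = 1.
  α_4 = 7: Horner steps 1 → 2 → 8, so m(7) = 8.
  α_5 = 3: Horner steps 1 → 9 → 10, so m(3) = 10.
  α_6 = 1: Horner steps 1 → 7 → 1, so m(1) = 1.
Codeword c = [5, 0, 1, 8, 10, 1] ∈ F_11^6.


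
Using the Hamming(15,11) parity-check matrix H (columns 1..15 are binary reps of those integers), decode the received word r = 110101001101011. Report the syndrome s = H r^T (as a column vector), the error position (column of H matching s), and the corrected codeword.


s = (1, 1, 1, 1)^T, error position = 15, corrected codeword c = 110101001101010

Compute s = H r^T mod 2 one row at a time:
  s_1 = 0 + 1 + 1 + 0 + 1 + 0 + 1 + 1 = 5 ≡ 1 (mod 2).
  s_2 = 1 + 0 + 1 + 0 + 1 + 0 + 1 + 1 = 5 ≡ 1 (mod 2).
  s_3 = 1 + 0 + 1 + 0 + 1 + 0 + 1 + 1 = 5 ≡ 1 (mod 2).
  s_4 = 1 + 0 + 0 + 0 + 1 + 0 + 0 + 1 = 3 ≡ 1 (mod 2).
s = (1, 1, 1, 1)^T — this equals column 15 of H (binary 1111), so error is at position 15.
Correct: flip bit 15 of r = 110101001101011 to get c = 110101001101010.


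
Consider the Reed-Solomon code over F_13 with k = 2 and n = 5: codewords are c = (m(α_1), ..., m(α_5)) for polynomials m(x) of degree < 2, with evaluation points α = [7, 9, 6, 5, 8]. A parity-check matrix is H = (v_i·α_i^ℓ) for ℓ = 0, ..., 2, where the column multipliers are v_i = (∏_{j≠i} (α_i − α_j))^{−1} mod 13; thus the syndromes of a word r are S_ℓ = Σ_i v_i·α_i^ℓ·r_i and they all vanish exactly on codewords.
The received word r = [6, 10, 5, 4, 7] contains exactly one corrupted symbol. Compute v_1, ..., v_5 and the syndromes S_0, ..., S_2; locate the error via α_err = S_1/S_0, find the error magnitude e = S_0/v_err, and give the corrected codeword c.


S = (12, 4, 10), error at position 2, error magnitude e = 2, c = [6, 8, 5, 4, 7].

Step 1: column multipliers v_i = (∏_{j≠i}(α_i − α_j))^{−1} mod 13.
  i = 1 (α = 7): (7−9)(7−6)(7−5)(7−8) = (−2)·1·2·(−1) = 4 ≡ 4, so v_1 = 4^{−1} = 10 (mod 13).
  i = 2 (α = 9): (9−7)(9−6)(9−5)(9−8) = 2·3·4·1 = 24 ≡ 11, so v_2 = 11^{−1} = 6 (mod 13).
  i = 3 (α = 6): (6−7)(6−9)(6−5)(6−8) = (−1)·(−3)·1·(−2) = −6 ≡ 7, so v_3 = 7^{−1} = 2 (mod 13).
  i = 4 (α = 5): (5−7)(5−9)(5−6)(5−8) = (−2)·(−4)·(−1)·(−3) = 24 ≡ 11, so v_4 = 11^{−1} = 6 (mod 13).
  i = 5 (α = 8): (8−7)(8−9)(8−6)(8−5) = 1·(−1)·2·3 = −6 ≡ 7, so v_5 = 7^{−1} = 2 (mod 13).
  v = [10, 6, 2, 6, 2].
Step 2: syndromes of r = [6, 10, 5, 4, 7] (all sums mod 13).
  S_0 = Σ v_i r_i = 10·6 + 6·10 + 2·5 + 6·4 + 2·7 = 168 ≡ 12.
  S_1 = Σ v_i α_i r_i = 10·7·6 + 6·9·10 + 2·6·5 + 6·5·4 + 2·8·7 = 1252 ≡ 4.
  α_i^2 mod 13 = [10, 3, 10, 12, 12].
  S_2 = Σ v_i α_i^2 r_i = 10·10·6 + 6·3·10 + 2·10·5 + 6·12·4 + 2·12·7 = 1336 ≡ 10.
  S = (12, 4, 10) ≠ 0, so r is not a codeword (an error is present).
Step 3: locate the error. For a single error e at position i, S_ℓ = v_i·e·α_i^ℓ, so α_err = S_1/S_0.
  S_0^{−1} = 12^{−1} = 12 (mod 13), so α_err = 4·12 = 48 ≡ 9 = α_2. Error position i = 2.
  Consistency check: S_2/S_1 = 10·10 = 100 ≡ 9 = α_err ✓ (single-error assumption holds).
Step 4: error magnitude e = S_0/v_2 = S_0·∏_{j≠2}(α_2 − α_j) = 12·11 = 132 ≡ 2 (mod 13).
Step 5: correct position 2: c_2 = r_2 − e = 10 − 2 ≡ 8 (mod 13). Hence c = [6, 8, 5, 4, 7].
  Check: interpolating c through the α_i gives m(x) = 12 + 1·x (degree < 2) with m(α_i) = c_i for every i, so c is indeed a codeword.


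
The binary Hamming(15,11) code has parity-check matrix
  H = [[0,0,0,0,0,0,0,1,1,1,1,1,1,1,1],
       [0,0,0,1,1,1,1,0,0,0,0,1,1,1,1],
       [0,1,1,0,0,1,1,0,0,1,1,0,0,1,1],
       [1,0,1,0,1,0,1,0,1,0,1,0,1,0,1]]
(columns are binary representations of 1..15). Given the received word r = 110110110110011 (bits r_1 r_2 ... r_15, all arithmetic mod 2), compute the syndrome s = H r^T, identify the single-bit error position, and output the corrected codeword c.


s = (1, 1, 0, 1)^T, error position = 13, corrected codeword c = 110110110110111

Compute s = H r^T mod 2 one row at a time:
  s_1 = 1 + 0 + 1 + 1 + 0 + 0 + 1 + 1 = 5 ≡ 1 (mod 2).
  s_2 = 1 + 1 + 0 + 1 + 0 + 0 + 1 + 1 = 5 ≡ 1 (mod 2).
  s_3 = 1 + 0 + 0 + 1 + 1 + 1 + 1 + 1 = 6 ≡ 0 (mod 2).
  s_4 = 1 + 0 + 1 + 1 + 0 + 1 + 0 + 1 = 5 ≡ 1 (mod 2).
s = (1, 1, 0, 1)^T — this equals column 13 of H (binary 1101), so error is at position 13.
Correct: flip bit 13 of r = 110110110110011 to get c = 110110110110111.


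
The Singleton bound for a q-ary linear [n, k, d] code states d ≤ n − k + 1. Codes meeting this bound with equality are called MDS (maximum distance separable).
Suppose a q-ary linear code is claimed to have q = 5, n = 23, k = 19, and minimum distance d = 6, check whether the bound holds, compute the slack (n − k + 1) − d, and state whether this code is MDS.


Singleton RHS = n − k + 1 = 5, slack = -1, bound violated (no such code; not MDS).

Singleton bound: d ≤ n − k + 1.
Here n = 23, k = 19, so n − k + 1 = 5.
Given d = 6, check d ≤ 5: NO.
Slack = (n − k + 1) − d = -1.
The slack is negative: d = 6 exceeds n − k + 1 = 5 by 1, so the Singleton bound is violated and no linear [23, 19, 6]_5 code can exist. In particular it is not MDS (MDS requires d = n − k + 1 exactly).
Description: the claimed parameters are [23, 19, 6]_5; such a code would be impossible (violates the Singleton bound).


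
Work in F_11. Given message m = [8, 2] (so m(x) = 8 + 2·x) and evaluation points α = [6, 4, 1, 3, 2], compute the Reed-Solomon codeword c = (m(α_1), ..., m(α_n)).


c = [9, 5, 10, 3, 1]

Message polynomial: m(x) = 8 + 2·x (mod 11).
For each evaluation point α_i, compute m(α_i) mod 11:
  α_1 = 6: Horner steps 2 → 9, so m(6) = 9.
  α_2 = 4: Horner steps 2 → 5, so m(4) = 5.
  α_3 = 1: Horner steps 2 → 10, so m(1) = 10.
  α_4 = 3: Horner steps 2 → 3, so m(3) = 3.
  α_5 = 2: Horner steps 2 → 1, so m(2) = 1.
Codeword c = [9, 5, 10, 3, 1] ∈ F_11^5.


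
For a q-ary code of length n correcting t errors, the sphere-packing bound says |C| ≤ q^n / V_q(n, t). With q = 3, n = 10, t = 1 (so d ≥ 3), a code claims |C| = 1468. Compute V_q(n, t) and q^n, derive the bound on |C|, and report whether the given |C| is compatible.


V_q(n, t) = 21, q^n = 59049, Hamming bound = 2811, |C| = 1468 ≤ bound (satisfied).

Step 1: Compute V_q(n, t) = Σ_{j=0}^1 C(n, j) (q−1)^j.
  j = 0: C(10,0)·(2)^0 = 1·1 = 1.
  j = 1: C(10,1)·(2)^1 = 10·2 = 20.
  V_q(n, t) = 1 + 20 = 21.
Step 2: q^n = 3^10 = 59049.
Step 3: Hamming bound ⌊q^n / V_q(n,t)⌋ = ⌊59049/21⌋ = 2811.
Step 4: Compare |C| = 1468 to 2811: satisfied.
The claimed |C| lies below the Hamming bound.


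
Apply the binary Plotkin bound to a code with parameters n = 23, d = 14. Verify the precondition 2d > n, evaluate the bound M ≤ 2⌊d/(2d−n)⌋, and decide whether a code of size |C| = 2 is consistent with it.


Plotkin bound M ≤ 4; given |C| = 2 ≤ bound (satisfied).

Check applicability: 2d = 28, n = 23.
2d − n = 5 > 0, so Plotkin applies.
Compute d/(2d−n) = 14/5 ≈ 2.8000.
⌊d/(2d−n)⌋ = 2.
Plotkin bound: M ≤ 2·2 = 4.
Given |C| = 2, check: satisfied.
This |C| is below the Plotkin bound.


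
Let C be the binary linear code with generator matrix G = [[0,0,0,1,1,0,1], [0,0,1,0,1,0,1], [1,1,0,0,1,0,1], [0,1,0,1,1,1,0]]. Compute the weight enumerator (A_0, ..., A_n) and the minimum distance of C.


Weight distribution: A_0 = 1, A_2 = 1, A_3 = 6, A_4 = 5, A_5 = 2, A_6 = 1. Minimum distance d = 2.

Enumerate all 2^4 = 16 messages m ∈ F_2^4.
For each, compute codeword c = mG in F_2^7, then tally its weight.
  m = 0000 → c = 0000000, weight = 0.
  m = 1000 → c = 0001101, weight = 3.
  m = 0100 → c = 0010101, weight = 3.
  m = 1100 → c = 0011000, weight = 2.
  m = 0010 → c = 1100101, weight = 4.
  m = 1010 → c = 1101000, weight = 3.
  m = 0110 → c = 1110000, weight = 3.
  m = 1110 → c = 1111101, weight = 6.
  m = 0001 → c = 0101110, weight = 4.
  m = 1001 → c = 0100011, weight = 3.
  m = 0101 → c = 0111011, weight = 5.
  m = 1101 → c = 0110110, weight = 4.
  m = 0011 → c = 1001011, weight = 4.
  m = 1011 → c = 1000110, weight = 3.
  m = 0111 → c = 1011110, weight = 5.
  m = 1111 → c = 1010011, weight = 4.
Tally weights:
  weight 0: 1 codewords.
  weight 2: 1 codewords.
  weight 3: 6 codewords.
  weight 4: 5 codewords.
  weight 5: 2 codewords.
  weight 6: 1 codewords.
Minimum distance d = smallest w > 0 with A_w > 0 = 2.
Sanity: Σ A_w = 16 = 2^4 = 16 ✓.


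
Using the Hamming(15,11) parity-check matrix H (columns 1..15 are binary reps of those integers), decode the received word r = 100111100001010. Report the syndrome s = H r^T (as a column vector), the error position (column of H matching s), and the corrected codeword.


s = (0, 0, 1, 1)^T, error position = 3, corrected codeword c = 101111100001010

Compute s = H r^T mod 2 one row at a time:
  s_1 = 0 + 0 + 0 + 0 + 1 + 0 + 1 + 0 = 2 ≡ 0 (mod 2).
  s_2 = 1 + 1 + 1 + 1 + 1 + 0 + 1 + 0 = 6 ≡ 0 (mod 2).
  s_3 = 0 + 0 + 1 + 1 + 0 + 0 + 1 + 0 = 3 ≡ 1 (mod 2).
  s_4 = 1 + 0 + 1 + 1 + 0 + 0 + 0 + 0 = 3 ≡ 1 (mod 2).
s = (0, 0, 1, 1)^T — this equals column 3 of H (binary 0011), so error is at position 3.
Correct: flip bit 3 of r = 100111100001010 to get c = 101111100001010.


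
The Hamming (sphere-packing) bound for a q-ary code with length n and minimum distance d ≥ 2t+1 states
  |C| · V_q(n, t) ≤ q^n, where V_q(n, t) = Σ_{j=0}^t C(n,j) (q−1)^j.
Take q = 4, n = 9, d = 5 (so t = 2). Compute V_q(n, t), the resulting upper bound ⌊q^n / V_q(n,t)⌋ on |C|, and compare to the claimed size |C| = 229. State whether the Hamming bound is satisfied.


V_q(n, t) = 352, q^n = 262144, Hamming bound = 744, |C| = 229 ≤ bound (satisfied).

Step 1: Compute V_q(n, t) = Σ_{j=0}^2 C(n, j) (q−1)^j.
  j = 0: C(9,0)·(3)^0 = 1·1 = 1.
  j = 1: C(9,1)·(3)^1 = 9·3 = 27.
  j = 2: C(9,2)·(3)^2 = 36·9 = 324.
  V_q(n, t) = 1 + 27 + 324 = 352.
Step 2: q^n = 4^9 = 262144.
Step 3: Hamming bound ⌊q^n / V_q(n,t)⌋ = ⌊262144/352⌋ = 744.
Step 4: Compare |C| = 229 to 744: satisfied.
The claimed |C| lies below the Hamming bound.


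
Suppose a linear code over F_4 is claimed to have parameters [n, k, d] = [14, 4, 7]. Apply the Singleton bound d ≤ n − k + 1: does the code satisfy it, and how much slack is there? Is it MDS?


Singleton RHS = n − k + 1 = 11, slack = 4, bound satisfied, not MDS.

Singleton bound: d ≤ n − k + 1.
Here n = 14, k = 4, so n − k + 1 = 11.
Given d = 7, check d ≤ 11: YES.
Slack = (n − k + 1) − d = 4.
The code is NOT MDS (slack = 4 > 0).
Description: the claimed parameters are [14, 4, 7]_4; such a code would be non-MDS.


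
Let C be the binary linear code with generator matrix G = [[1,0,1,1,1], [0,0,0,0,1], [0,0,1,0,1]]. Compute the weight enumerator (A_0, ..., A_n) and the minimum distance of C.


Weight distribution: A_0 = 1, A_1 = 2, A_2 = 2, A_3 = 2, A_4 = 1. Minimum distance d = 1.

Enumerate all 2^3 = 8 messages m ∈ F_2^3.
For each, compute codeword c = mG in F_2^5, then tally its weight.
  m = 000 → c = 00000, weight = 0.
  m = 100 → c = 10111, weight = 4.
  m = 010 → c = 00001, weight = 1.
  m = 110 → c = 10110, weight = 3.
  m = 001 → c = 00101, weight = 2.
  m = 101 → c = 10010, weight = 2.
  m = 011 → c = 00100, weight = 1.
  m = 111 → c = 10011, weight = 3.
Tally weights:
  weight 0: 1 codewords.
  weight 1: 2 codewords.
  weight 2: 2 codewords.
  weight 3: 2 codewords.
  weight 4: 1 codewords.
Minimum distance d = smallest w > 0 with A_w > 0 = 1.
Sanity: Σ A_w = 8 = 2^3 = 8 ✓.


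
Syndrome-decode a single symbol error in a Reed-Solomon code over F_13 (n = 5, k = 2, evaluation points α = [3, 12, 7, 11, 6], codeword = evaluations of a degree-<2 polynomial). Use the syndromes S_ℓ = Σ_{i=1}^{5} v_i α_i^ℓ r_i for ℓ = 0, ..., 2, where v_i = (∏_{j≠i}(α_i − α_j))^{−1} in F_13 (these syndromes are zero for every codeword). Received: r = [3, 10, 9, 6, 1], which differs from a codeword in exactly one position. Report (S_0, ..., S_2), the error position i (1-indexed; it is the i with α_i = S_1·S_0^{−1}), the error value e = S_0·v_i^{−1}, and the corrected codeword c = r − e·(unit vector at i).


S = (12, 2, 9), error at position 4, error magnitude e = 4, c = [3, 10, 9, 2, 1].

Step 1: column multipliers v_i = (∏_{j≠i}(α_i − α_j))^{−1} mod 13.
  i = 1 (α = 3): (3−12)(3−7)(3−11)(3−6) = (−9)·(−4)·(−8)·(−3) = 864 ≡ 6, so v_1 = 6^{−1} = 11 (mod 13).
  i = 2 (α = 12): (12−3)(12−7)(12−11)(12−6) = 9·5·1·6 = 270 ≡ 10, so v_2 = 10^{−1} = 4 (mod 13).
  i = 3 (α = 7): (7−3)(7−12)(7−11)(7−6) = 4·(−5)·(−4)·1 = 80 ≡ 2, so v_3 = 2^{−1} = 7 (mod 13).
  i = 4 (α = 11): (11−3)(11−12)(11−7)(11−6) = 8·(−1)·4·5 = −160 ≡ 9, so v_4 = 9^{−1} = 3 (mod 13).
  i = 5 (α = 6): (6−3)(6−12)(6−7)(6−11) = 3·(−6)·(−1)·(−5) = −90 ≡ 1, so v_5 = 1^{−1} = 1 (mod 13).
  v = [11, 4, 7, 3, 1].
Step 2: syndromes of r = [3, 10, 9, 6, 1] (all sums mod 13).
  S_0 = Σ v_i r_i = 11·3 + 4·10 + 7·9 + 3·6 + 1·1 = 155 ≡ 12.
  S_1 = Σ v_i α_i r_i = 11·3·3 + 4·12·10 + 7·7·9 + 3·11·6 + 1·6·1 = 1224 ≡ 2.
  α_i^2 mod 13 = [9, 1, 10, 4, 10].
  S_2 = Σ v_i α_i^2 r_i = 11·9·3 + 4·1·10 + 7·10·9 + 3·4·6 + 1·10·1 = 1049 ≡ 9.
  S = (12, 2, 9) ≠ 0, so r is not a codeword (an error is present).
Step 3: locate the error. For a single error e at position i, S_ℓ = v_i·e·α_i^ℓ, so α_err = S_1/S_0.
  S_0^{−1} = 12^{−1} = 12 (mod 13), so α_err = 2·12 = 24 ≡ 11 = α_4. Error position i = 4.
  Consistency check: S_2/S_1 = 9·7 = 63 ≡ 11 = α_err ✓ (single-error assumption holds).
Step 4: error magnitude e = S_0/v_4 = S_0·∏_{j≠4}(α_4 − α_j) = 12·9 = 108 ≡ 4 (mod 13).
Step 5: correct position 4: c_4 = r_4 − e = 6 − 4 ≡ 2 (mod 13). Hence c = [3, 10, 9, 2, 1].
  Check: interpolating c through the α_i gives m(x) = 5 + 8·x (degree < 2) with m(α_i) = c_i for every i, so c is indeed a codeword.


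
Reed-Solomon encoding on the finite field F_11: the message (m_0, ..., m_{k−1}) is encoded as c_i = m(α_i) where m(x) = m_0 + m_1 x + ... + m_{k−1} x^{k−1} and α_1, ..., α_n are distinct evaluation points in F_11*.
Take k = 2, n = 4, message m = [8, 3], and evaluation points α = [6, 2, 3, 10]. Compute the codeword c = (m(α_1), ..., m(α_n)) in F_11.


c = [4, 3, 6, 5]

Message polynomial: m(x) = 8 + 3·x (mod 11).
For each evaluation point α_i, compute m(α_i) mod 11:
  α_1 = 6: Horner steps 3 → 4, so m(6) = 4.
  α_2 = 2: Horner steps 3 → 3, so m(2) = 3.
  α_3 = 3: Horner steps 3 → 6, so m(3) = 6.
  α_4 = 10: Horner steps 3 → 5, so m(10) = 5.
Codeword c = [4, 3, 6, 5] ∈ F_11^4.


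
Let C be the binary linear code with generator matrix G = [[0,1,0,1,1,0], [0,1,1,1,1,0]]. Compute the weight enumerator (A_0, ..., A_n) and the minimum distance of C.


Weight distribution: A_0 = 1, A_1 = 1, A_3 = 1, A_4 = 1. Minimum distance d = 1.

Enumerate all 2^2 = 4 messages m ∈ F_2^2.
For each, compute codeword c = mG in F_2^6, then tally its weight.
  m = 00 → c = 000000, weight = 0.
  m = 10 → c = 010110, weight = 3.
  m = 01 → c = 011110, weight = 4.
  m = 11 → c = 001000, weight = 1.
Tally weights:
  weight 0: 1 codewords.
  weight 1: 1 codewords.
  weight 3: 1 codewords.
  weight 4: 1 codewords.
Minimum distance d = smallest w > 0 with A_w > 0 = 1.
Sanity: Σ A_w = 4 = 2^2 = 4 ✓.


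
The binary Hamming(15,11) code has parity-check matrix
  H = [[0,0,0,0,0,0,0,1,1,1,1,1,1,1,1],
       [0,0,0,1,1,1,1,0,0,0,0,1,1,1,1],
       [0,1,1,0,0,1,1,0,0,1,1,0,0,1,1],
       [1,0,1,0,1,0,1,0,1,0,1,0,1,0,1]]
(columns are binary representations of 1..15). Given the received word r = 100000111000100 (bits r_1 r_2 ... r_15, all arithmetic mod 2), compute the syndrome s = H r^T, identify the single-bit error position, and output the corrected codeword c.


s = (1, 0, 1, 0)^T, error position = 10, corrected codeword c = 100000111100100

Compute s = H r^T mod 2 one row at a time:
  s_1 = 1 + 1 + 0 + 0 + 0 + 1 + 0 + 0 = 3 ≡ 1 (mod 2).
  s_2 = 0 + 0 + 0 + 1 + 0 + 1 + 0 + 0 = 2 ≡ 0 (mod 2).
  s_3 = 0 + 0 + 0 + 1 + 0 + 0 + 0 + 0 = 1 ≡ 1 (mod 2).
  s_4 = 1 + 0 + 0 + 1 + 1 + 0 + 1 + 0 = 4 ≡ 0 (mod 2).
s = (1, 0, 1, 0)^T — this equals column 10 of H (binary 1010), so error is at position 10.
Correct: flip bit 10 of r = 100000111000100 to get c = 100000111100100.


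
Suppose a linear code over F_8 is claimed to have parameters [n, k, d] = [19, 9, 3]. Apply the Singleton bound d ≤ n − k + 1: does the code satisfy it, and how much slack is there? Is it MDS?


Singleton RHS = n − k + 1 = 11, slack = 8, bound satisfied, not MDS.

Singleton bound: d ≤ n − k + 1.
Here n = 19, k = 9, so n − k + 1 = 11.
Given d = 3, check d ≤ 11: YES.
Slack = (n − k + 1) − d = 8.
The code is NOT MDS (slack = 8 > 0).
Description: the claimed parameters are [19, 9, 3]_8; such a code would be non-MDS.


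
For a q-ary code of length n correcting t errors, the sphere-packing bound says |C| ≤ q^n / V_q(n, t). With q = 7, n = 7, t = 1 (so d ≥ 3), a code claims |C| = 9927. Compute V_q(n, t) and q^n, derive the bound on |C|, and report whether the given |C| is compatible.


V_q(n, t) = 43, q^n = 823543, Hamming bound = 19152, |C| = 9927 ≤ bound (satisfied).

Step 1: Compute V_q(n, t) = Σ_{j=0}^1 C(n, j) (q−1)^j.
  j = 0: C(7,0)·(6)^0 = 1·1 = 1.
  j = 1: C(7,1)·(6)^1 = 7·6 = 42.
  V_q(n, t) = 1 + 42 = 43.
Step 2: q^n = 7^7 = 823543.
Step 3: Hamming bound ⌊q^n / V_q(n,t)⌋ = ⌊823543/43⌋ = 19152.
Step 4: Compare |C| = 9927 to 19152: satisfied.
The claimed |C| lies below the Hamming bound.


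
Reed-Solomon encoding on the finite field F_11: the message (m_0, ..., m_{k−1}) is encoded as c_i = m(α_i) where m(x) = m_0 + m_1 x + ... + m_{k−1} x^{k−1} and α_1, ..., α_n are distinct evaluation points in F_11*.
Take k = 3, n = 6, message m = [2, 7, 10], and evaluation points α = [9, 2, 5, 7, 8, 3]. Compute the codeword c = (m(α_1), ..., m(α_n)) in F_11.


c = [6, 1, 1, 2, 5, 3]

Message polynomial: m(x) = 2 + 7·x + 10·x^2 (mod 11).
For each evaluation point α_i, compute m(α_i) mod 11:
  α_1 = 9: Horner steps 10 → 9 → 6, so m(9) = 6.
  α_2 = 2: Horner steps 10 → 5 → 1, so m(2) = 1.
  α_3 = 5: Horner steps 10 → 2 → 1, so m(5) = 1.
  α_4 = 7: Horner steps 10 → 0 → 2, so m(7) = 2.
  α_5 = 8: Horner steps 10 → 10 → 5, so m(8) = 5.
  α_6 = 3: Horner steps 10 → 4 → 3, so m(3) = 3.
Codeword c = [6, 1, 1, 2, 5, 3] ∈ F_11^6.


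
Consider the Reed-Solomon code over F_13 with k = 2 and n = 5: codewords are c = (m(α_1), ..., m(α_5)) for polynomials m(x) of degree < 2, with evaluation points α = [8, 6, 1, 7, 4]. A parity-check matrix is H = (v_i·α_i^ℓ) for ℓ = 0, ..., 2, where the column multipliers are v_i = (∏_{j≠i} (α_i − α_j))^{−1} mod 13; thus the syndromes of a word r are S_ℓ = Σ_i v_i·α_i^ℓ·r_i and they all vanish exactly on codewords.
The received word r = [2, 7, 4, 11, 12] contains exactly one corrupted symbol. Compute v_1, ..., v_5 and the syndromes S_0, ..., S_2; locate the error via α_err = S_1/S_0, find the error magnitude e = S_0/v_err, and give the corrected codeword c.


S = (5, 5, 5), error at position 3, error magnitude e = 4, c = [2, 7, 0, 11, 12].

Step 1: column multipliers v_i = (∏_{j≠i}(α_i − α_j))^{−1} mod 13.
  i = 1 (α = 8): (8−6)(8−1)(8−7)(8−4) = 2·7·1·4 = 56 ≡ 4, so v_1 = 4^{−1} = 10 (mod 13).
  i = 2 (α = 6): (6−8)(6−1)(6−7)(6−4) = (−2)·5·(−1)·2 = 20 ≡ 7, so v_2 = 7^{−1} = 2 (mod 13).
  i = 3 (α = 1): (1−8)(1−6)(1−7)(1−4) = (−7)·(−5)·(−6)·(−3) = 630 ≡ 6, so v_3 = 6^{−1} = 11 (mod 13).
  i = 4 (α = 7): (7−8)(7−6)(7−1)(7−4) = (−1)·1·6·3 = −18 ≡ 8, so v_4 = 8^{−1} = 5 (mod 13).
  i = 5 (α = 4): (4−8)(4−6)(4−1)(4−7) = (−4)·(−2)·3·(−3) = −72 ≡ 6, so v_5 = 6^{−1} = 11 (mod 13).
  v = [10, 2, 11, 5, 11].
Step 2: syndromes of r = [2, 7, 4, 11, 12] (all sums mod 13).
  S_0 = Σ v_i r_i = 10·2 + 2·7 + 11·4 + 5·11 + 11·12 = 265 ≡ 5.
  S_1 = Σ v_i α_i r_i = 10·8·2 + 2·6·7 + 11·1·4 + 5·7·11 + 11·4·12 = 1201 ≡ 5.
  α_i^2 mod 13 = [12, 10, 1, 10, 3].
  S_2 = Σ v_i α_i^2 r_i = 10·12·2 + 2·10·7 + 11·1·4 + 5·10·11 + 11·3·12 = 1370 ≡ 5.
  S = (5, 5, 5) ≠ 0, so r is not a codeword (an error is present).
Step 3: locate the error. For a single error e at position i, S_ℓ = v_i·e·α_i^ℓ, so α_err = S_1/S_0.
  S_0^{−1} = 5^{−1} = 8 (mod 13), so α_err = 5·8 = 40 ≡ 1 = α_3. Error position i = 3.
  Consistency check: S_2/S_1 = 5·8 = 40 ≡ 1 = α_err ✓ (single-error assumption holds).
Step 4: error magnitude e = S_0/v_3 = S_0·∏_{j≠3}(α_3 − α_j) = 5·6 = 30 ≡ 4 (mod 13).
Step 5: correct position 3: c_3 = r_3 − e = 4 − 4 ≡ 0 (mod 13). Hence c = [2, 7, 0, 11, 12].
  Check: interpolating c through the α_i gives m(x) = 9 + 4·x (degree < 2) with m(α_i) = c_i for every i, so c is indeed a codeword.


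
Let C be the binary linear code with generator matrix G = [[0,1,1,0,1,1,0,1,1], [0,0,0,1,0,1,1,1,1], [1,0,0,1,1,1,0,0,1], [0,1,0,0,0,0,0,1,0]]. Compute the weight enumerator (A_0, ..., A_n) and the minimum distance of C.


Weight distribution: A_0 = 1, A_2 = 1, A_3 = 1, A_4 = 3, A_5 = 6, A_6 = 3, A_7 = 1. Minimum distance d = 2.

Enumerate all 2^4 = 16 messages m ∈ F_2^4.
For each, compute codeword c = mG in F_2^9, then tally its weight.
  m = 0000 → c = 000000000, weight = 0.
  m = 1000 → c = 011011011, weight = 6.
  m = 0100 → c = 000101111, weight = 5.
  m = 1100 → c = 011110100, weight = 5.
  m = 0010 → c = 100111001, weight = 5.
  m = 1010 → c = 111100010, weight = 5.
  m = 0110 → c = 100010110, weight = 4.
  m = 1110 → c = 111001101, weight = 6.
  m = 0001 → c = 010000010, weight = 2.
  m = 1001 → c = 001011001, weight = 4.
  m = 0101 → c = 010101101, weight = 5.
  m = 1101 → c = 001110110, weight = 5.
  m = 0011 → c = 110111011, weight = 7.
  m = 1011 → c = 101100000, weight = 3.
  m = 0111 → c = 110010100, weight = 4.
  m = 1111 → c = 101001111, weight = 6.
Tally weights:
  weight 0: 1 codewords.
  weight 2: 1 codewords.
  weight 3: 1 codewords.
  weight 4: 3 codewords.
  weight 5: 6 codewords.
  weight 6: 3 codewords.
  weight 7: 1 codewords.
Minimum distance d = smallest w > 0 with A_w > 0 = 2.
Sanity: Σ A_w = 16 = 2^4 = 16 ✓.


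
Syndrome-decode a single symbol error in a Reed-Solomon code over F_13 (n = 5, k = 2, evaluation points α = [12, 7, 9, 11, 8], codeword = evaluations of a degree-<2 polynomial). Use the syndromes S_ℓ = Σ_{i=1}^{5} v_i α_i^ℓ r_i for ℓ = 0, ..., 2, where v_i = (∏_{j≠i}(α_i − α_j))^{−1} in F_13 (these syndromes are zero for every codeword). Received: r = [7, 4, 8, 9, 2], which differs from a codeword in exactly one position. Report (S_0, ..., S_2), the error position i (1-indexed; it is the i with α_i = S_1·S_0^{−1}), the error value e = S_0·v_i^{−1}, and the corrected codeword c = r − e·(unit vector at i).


S = (5, 6, 2), error at position 3, error magnitude e = 8, c = [7, 4, 0, 9, 2].

Step 1: column multipliers v_i = (∏_{j≠i}(α_i − α_j))^{−1} mod 13.
  i = 1 (α = 12): (12−7)(12−9)(12−11)(12−8) = 5·3·1·4 = 60 ≡ 8, so v_1 = 8^{−1} = 5 (mod 13).
  i = 2 (α = 7): (7−12)(7−9)(7−11)(7−8) = (−5)·(−2)·(−4)·(−1) = 40 ≡ 1, so v_2 = 1^{−1} = 1 (mod 13).
  i = 3 (α = 9): (9−12)(9−7)(9−11)(9−8) = (−3)·2·(−2)·1 = 12 ≡ 12, so v_3 = 12^{−1} = 12 (mod 13).
  i = 4 (α = 11): (11−12)(11−7)(11−9)(11−8) = (−1)·4·2·3 = −24 ≡ 2, so v_4 = 2^{−1} = 7 (mod 13).
  i = 5 (α = 8): (8−12)(8−7)(8−9)(8−11) = (−4)·1·(−1)·(−3) = −12 ≡ 1, so v_5 = 1^{−1} = 1 (mod 13).
  v = [5, 1, 12, 7, 1].
Step 2: syndromes of r = [7, 4, 8, 9, 2] (all sums mod 13).
  S_0 = Σ v_i r_i = 5·7 + 1·4 + 12·8 + 7·9 + 1·2 = 200 ≡ 5.
  S_1 = Σ v_i α_i r_i = 5·12·7 + 1·7·4 + 12·9·8 + 7·11·9 + 1·8·2 = 2021 ≡ 6.
  α_i^2 mod 13 = [1, 10, 3, 4, 12].
  S_2 = Σ v_i α_i^2 r_i = 5·1·7 + 1·10·4 + 12·3·8 + 7·4·9 + 1·12·2 = 639 ≡ 2.
  S = (5, 6, 2) ≠ 0, so r is not a codeword (an error is present).
Step 3: locate the error. For a single error e at position i, S_ℓ = v_i·e·α_i^ℓ, so α_err = S_1/S_0.
  S_0^{−1} = 5^{−1} = 8 (mod 13), so α_err = 6·8 = 48 ≡ 9 = α_3. Error position i = 3.
  Consistency check: S_2/S_1 = 2·11 = 22 ≡ 9 = α_err ✓ (single-error assumption holds).
Step 4: error magnitude e = S_0/v_3 = S_0·∏_{j≠3}(α_3 − α_j) = 5·12 = 60 ≡ 8 (mod 13).
Step 5: correct position 3: c_3 = r_3 − e = 8 − 8 ≡ 0 (mod 13). Hence c = [7, 4, 0, 9, 2].
  Check: interpolating c through the α_i gives m(x) = 5 + 11·x (degree < 2) with m(α_i) = c_i for every i, so c is indeed a codeword.


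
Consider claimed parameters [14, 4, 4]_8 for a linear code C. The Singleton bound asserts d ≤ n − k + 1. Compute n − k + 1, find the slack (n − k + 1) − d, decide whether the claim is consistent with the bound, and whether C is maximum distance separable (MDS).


Singleton RHS = n − k + 1 = 11, slack = 7, bound satisfied, not MDS.

Singleton bound: d ≤ n − k + 1.
Here n = 14, k = 4, so n − k + 1 = 11.
Given d = 4, check d ≤ 11: YES.
Slack = (n − k + 1) − d = 7.
The code is NOT MDS (slack = 7 > 0).
Description: the claimed parameters are [14, 4, 4]_8; such a code would be non-MDS.


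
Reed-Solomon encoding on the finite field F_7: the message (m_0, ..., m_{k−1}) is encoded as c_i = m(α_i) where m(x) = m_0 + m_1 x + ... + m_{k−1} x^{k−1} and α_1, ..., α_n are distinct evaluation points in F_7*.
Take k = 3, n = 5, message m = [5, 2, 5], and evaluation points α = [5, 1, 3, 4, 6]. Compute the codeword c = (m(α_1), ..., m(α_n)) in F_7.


c = [0, 5, 0, 2, 1]

Message polynomial: m(x) = 5 + 2·x + 5·x^2 (mod 7).
For each evaluation point α_i, compute m(α_i) mod 7:
  α_1 = 5: Horner steps 5 → 6 → 0, so m(5) = 0.
  α_2 = 1: Horner steps 5 → 0 → 5, so m(1) = 5.
  α_3 = 3: Horner steps 5 → 3 → 0, so m(3) = 0.
  α_4 = 4: Horner steps 5 → 1 → 2, so m(4) = 2.
  α_5 = 6: Horner steps 5 → 4 → 1, so m(6) = 1.
Codeword c = [0, 5, 0, 2, 1] ∈ F_7^5.


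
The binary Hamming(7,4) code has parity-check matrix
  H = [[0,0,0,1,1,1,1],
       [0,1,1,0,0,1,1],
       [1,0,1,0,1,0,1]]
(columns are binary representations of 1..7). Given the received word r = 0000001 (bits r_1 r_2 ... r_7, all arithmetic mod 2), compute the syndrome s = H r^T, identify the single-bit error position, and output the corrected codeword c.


s = (1, 1, 1)^T, error position = 7, corrected codeword c = 0000000

Compute s = H r^T mod 2 one row at a time:
  s_1 = 0 + 0 + 0 + 1 = 1 ≡ 1 (mod 2).
  s_2 = 0 + 0 + 0 + 1 = 1 ≡ 1 (mod 2).
  s_3 = 0 + 0 + 0 + 1 = 1 ≡ 1 (mod 2).
s = (1, 1, 1)^T — this equals column 7 of H (binary 111), so error is at position 7.
Correct: flip bit 7 of r = 0000001 to get c = 0000000.


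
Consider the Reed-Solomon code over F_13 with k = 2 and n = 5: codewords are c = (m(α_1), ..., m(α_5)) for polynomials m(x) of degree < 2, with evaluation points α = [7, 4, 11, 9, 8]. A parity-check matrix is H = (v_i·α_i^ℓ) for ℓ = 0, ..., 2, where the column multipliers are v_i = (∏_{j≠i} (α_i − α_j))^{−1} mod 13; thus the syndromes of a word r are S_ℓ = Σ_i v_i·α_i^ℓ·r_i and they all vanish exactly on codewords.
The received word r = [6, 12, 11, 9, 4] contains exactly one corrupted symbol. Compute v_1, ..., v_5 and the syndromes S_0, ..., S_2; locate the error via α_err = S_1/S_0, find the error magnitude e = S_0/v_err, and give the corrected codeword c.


S = (12, 4, 10), error at position 4, error magnitude e = 7, c = [6, 12, 11, 2, 4].

Step 1: column multipliers v_i = (∏_{j≠i}(α_i − α_j))^{−1} mod 13.
  i = 1 (α = 7): (7−4)(7−11)(7−9)(7−8) = 3·(−4)·(−2)·(−1) = −24 ≡ 2, so v_1 = 2^{−1} = 7 (mod 13).
  i = 2 (α = 4): (4−7)(4−11)(4−9)(4−8) = (−3)·(−7)·(−5)·(−4) = 420 ≡ 4, so v_2 = 4^{−1} = 10 (mod 13).
  i = 3 (α = 11): (11−7)(11−4)(11−9)(11−8) = 4·7·2·3 = 168 ≡ 12, so v_3 = 12^{−1} = 12 (mod 13).
  i = 4 (α = 9): (9−7)(9−4)(9−11)(9−8) = 2·5·(−2)·1 = −20 ≡ 6, so v_4 = 6^{−1} = 11 (mod 13).
  i = 5 (α = 8): (8−7)(8−4)(8−11)(8−9) = 1·4·(−3)·(−1) = 12 ≡ 12, so v_5 = 12^{−1} = 12 (mod 13).
  v = [7, 10, 12, 11, 12].
Step 2: syndromes of r = [6, 12, 11, 9, 4] (all sums mod 13).
  S_0 = Σ v_i r_i = 7·6 + 10·12 + 12·11 + 11·9 + 12·4 = 441 ≡ 12.
  S_1 = Σ v_i α_i r_i = 7·7·6 + 10·4·12 + 12·11·11 + 11·9·9 + 12·8·4 = 3501 ≡ 4.
  α_i^2 mod 13 = [10, 3, 4, 3, 12].
  S_2 = Σ v_i α_i^2 r_i = 7·10·6 + 10·3·12 + 12·4·11 + 11·3·9 + 12·12·4 = 2181 ≡ 10.
  S = (12, 4, 10) ≠ 0, so r is not a codeword (an error is present).
Step 3: locate the error. For a single error e at position i, S_ℓ = v_i·e·α_i^ℓ, so α_err = S_1/S_0.
  S_0^{−1} = 12^{−1} = 12 (mod 13), so α_err = 4·12 = 48 ≡ 9 = α_4. Error position i = 4.
  Consistency check: S_2/S_1 = 10·10 = 100 ≡ 9 = α_err ✓ (single-error assumption holds).
Step 4: error magnitude e = S_0/v_4 = S_0·∏_{j≠4}(α_4 − α_j) = 12·6 = 72 ≡ 7 (mod 13).
Step 5: correct position 4: c_4 = r_4 − e = 9 − 7 ≡ 2 (mod 13). Hence c = [6, 12, 11, 2, 4].
  Check: interpolating c through the α_i gives m(x) = 7 + 11·x (degree < 2) with m(α_i) = c_i for every i, so c is indeed a codeword.


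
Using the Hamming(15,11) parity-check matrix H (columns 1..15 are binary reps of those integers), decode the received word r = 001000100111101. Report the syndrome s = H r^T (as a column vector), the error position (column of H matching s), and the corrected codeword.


s = (1, 0, 1, 1)^T, error position = 11, corrected codeword c = 001000100101101

Compute s = H r^T mod 2 one row at a time:
  s_1 = 0 + 0 + 1 + 1 + 1 + 1 + 0 + 1 = 5 ≡ 1 (mod 2).
  s_2 = 0 + 0 + 0 + 1 + 1 + 1 + 0 + 1 = 4 ≡ 0 (mod 2).
  s_3 = 0 + 1 + 0 + 1 + 1 + 1 + 0 + 1 = 5 ≡ 1 (mod 2).
  s_4 = 0 + 1 + 0 + 1 + 0 + 1 + 1 + 1 = 5 ≡ 1 (mod 2).
s = (1, 0, 1, 1)^T — this equals column 11 of H (binary 1011), so error is at position 11.
Correct: flip bit 11 of r = 001000100111101 to get c = 001000100101101.


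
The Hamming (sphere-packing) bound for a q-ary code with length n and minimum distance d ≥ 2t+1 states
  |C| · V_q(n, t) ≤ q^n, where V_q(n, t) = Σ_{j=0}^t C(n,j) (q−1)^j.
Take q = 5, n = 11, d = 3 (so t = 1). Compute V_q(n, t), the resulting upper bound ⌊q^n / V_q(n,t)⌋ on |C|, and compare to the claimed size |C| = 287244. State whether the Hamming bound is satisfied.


V_q(n, t) = 45, q^n = 48828125, Hamming bound = 1085069, |C| = 287244 ≤ bound (satisfied).

Step 1: Compute V_q(n, t) = Σ_{j=0}^1 C(n, j) (q−1)^j.
  j = 0: C(11,0)·(4)^0 = 1·1 = 1.
  j = 1: C(11,1)·(4)^1 = 11·4 = 44.
  V_q(n, t) = 1 + 44 = 45.
Step 2: q^n = 5^11 = 48828125.
Step 3: Hamming bound ⌊q^n / V_q(n,t)⌋ = ⌊48828125/45⌋ = 1085069.
Step 4: Compare |C| = 287244 to 1085069: satisfied.
The claimed |C| lies below the Hamming bound.


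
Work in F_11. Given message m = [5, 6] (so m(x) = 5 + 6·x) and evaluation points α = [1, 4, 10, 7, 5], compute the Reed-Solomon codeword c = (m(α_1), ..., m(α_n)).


c = [0, 7, 10, 3, 2]

Message polynomial: m(x) = 5 + 6·x (mod 11).
For each evaluation point α_i, compute m(α_i) mod 11:
  α_1 = 1: Horner steps 6 → 0, so m(1) = 0.
  α_2 = 4: Horner steps 6 → 7, so m(4) = 7.
  α_3 = 10: Horner steps 6 → 10, so m(10) = 10.
  α_4 = 7: Horner steps 6 → 3, so m(7) = 3.
  α_5 = 5: Horner steps 6 → 2, so m(5) = 2.
Codeword c = [0, 7, 10, 3, 2] ∈ F_11^5.


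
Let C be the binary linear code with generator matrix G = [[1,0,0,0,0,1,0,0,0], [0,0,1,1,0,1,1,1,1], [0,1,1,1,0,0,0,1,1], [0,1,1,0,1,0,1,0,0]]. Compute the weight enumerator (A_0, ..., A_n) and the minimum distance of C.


Weight distribution: A_0 = 1, A_2 = 1, A_3 = 4, A_4 = 1, A_5 = 2, A_6 = 5, A_7 = 2. Minimum distance d = 2.

Enumerate all 2^4 = 16 messages m ∈ F_2^4.
For each, compute codeword c = mG in F_2^9, then tally its weight.
  m = 0000 → c = 000000000, weight = 0.
  m = 1000 → c = 100001000, weight = 2.
  m = 0100 → c = 001101111, weight = 6.
  m = 1100 → c = 101100111, weight = 6.
  m = 0010 → c = 011100011, weight = 5.
  m = 1010 → c = 111101011, weight = 7.
  m = 0110 → c = 010001100, weight = 3.
  m = 1110 → c = 110000100, weight = 3.
  m = 0001 → c = 011010100, weight = 4.
  m = 1001 → c = 111011100, weight = 6.
  m = 0101 → c = 010111011, weight = 6.
  m = 1101 → c = 110110011, weight = 6.
  m = 0011 → c = 000110111, weight = 5.
  m = 1011 → c = 100111111, weight = 7.
  m = 0111 → c = 001011000, weight = 3.
  m = 1111 → c = 101010000, weight = 3.
Tally weights:
  weight 0: 1 codewords.
  weight 2: 1 codewords.
  weight 3: 4 codewords.
  weight 4: 1 codewords.
  weight 5: 2 codewords.
  weight 6: 5 codewords.
  weight 7: 2 codewords.
Minimum distance d = smallest w > 0 with A_w > 0 = 2.
Sanity: Σ A_w = 16 = 2^4 = 16 ✓.


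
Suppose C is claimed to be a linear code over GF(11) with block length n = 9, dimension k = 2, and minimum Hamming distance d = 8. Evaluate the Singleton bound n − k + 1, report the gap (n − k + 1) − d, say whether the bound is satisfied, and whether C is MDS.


Singleton RHS = n − k + 1 = 8, slack = 0, bound satisfied, MDS.

Singleton bound: d ≤ n − k + 1.
Here n = 9, k = 2, so n − k + 1 = 8.
Given d = 8, check d ≤ 8: YES.
Slack = (n − k + 1) − d = 0.
The code is MDS (slack = 0).
Description: the claimed parameters are [9, 2, 8]_11; such a code would be MDS (meets Singleton bound).


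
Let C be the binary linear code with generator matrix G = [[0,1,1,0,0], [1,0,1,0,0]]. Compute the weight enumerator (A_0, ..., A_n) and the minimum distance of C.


Weight distribution: A_0 = 1, A_2 = 3. Minimum distance d = 2.

Enumerate all 2^2 = 4 messages m ∈ F_2^2.
For each, compute codeword c = mG in F_2^5, then tally its weight.
  m = 00 → c = 00000, weight = 0.
  m = 10 → c = 01100, weight = 2.
  m = 01 → c = 10100, weight = 2.
  m = 11 → c = 11000, weight = 2.
Tally weights:
  weight 0: 1 codewords.
  weight 2: 3 codewords.
Minimum distance d = smallest w > 0 with A_w > 0 = 2.
Sanity: Σ A_w = 4 = 2^2 = 4 ✓.


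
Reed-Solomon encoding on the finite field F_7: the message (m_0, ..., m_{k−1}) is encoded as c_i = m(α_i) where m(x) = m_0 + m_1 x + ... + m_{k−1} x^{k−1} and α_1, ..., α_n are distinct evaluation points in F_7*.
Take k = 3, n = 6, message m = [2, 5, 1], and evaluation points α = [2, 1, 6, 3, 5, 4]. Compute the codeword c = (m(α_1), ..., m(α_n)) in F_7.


c = [2, 1, 5, 5, 3, 3]

Message polynomial: m(x) = 2 + 5·x + 1·x^2 (mod 7).
For each evaluation point α_i, compute m(α_i) mod 7:
  α_1 = 2: Horner steps 1 → 0 → 2, so m(2) = 2.
  α_2 = 1: Horner steps 1 → 6 → 1, so m(1) = 1.
  α_3 = 6: Horner steps 1 → 4 → 5, so m(6) = 5.
  α_4 = 3: Horner steps 1 → 1 → 5, so m(3) = 5.
  α_5 = 5: Horner steps 1 → 3 → 3, so m(5) = 3.
  α_6 = 4: Horner steps 1 → 2 → 3, so m(4) = 3.
Codeword c = [2, 1, 5, 5, 3, 3] ∈ F_7^6.
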